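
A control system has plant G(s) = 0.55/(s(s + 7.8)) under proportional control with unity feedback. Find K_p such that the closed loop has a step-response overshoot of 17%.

From %OS = 100·exp(−πζ/√(1−ζ²)) = 17%, ζ = −ln(0.17)/√(π²+ln²(0.17)) = 0.4913.
Characteristic equation s² + 7.8s + 0.55K_p = 0 gives ζ = 7.8/(2√(0.55K_p)).
Setting ζ = 0.4913: √(0.55K_p) = 7.8/(2·0.4913) = 7.939, so K_p = 63.02/0.55 = 115.

K_p = 115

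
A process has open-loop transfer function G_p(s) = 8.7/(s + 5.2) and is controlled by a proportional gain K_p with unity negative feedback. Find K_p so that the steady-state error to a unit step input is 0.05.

For a type-0 loop with proportional control, e_ss = 1/(1 + K_p·G_p(0)).
G_p(0) = 1.673. Require 1/(1 + K_p·1.673) = 0.05, so 1 + 1.673·K_p = 20.
K_p = (20 − 1)/1.673 = 11.4.

K_p = 11.4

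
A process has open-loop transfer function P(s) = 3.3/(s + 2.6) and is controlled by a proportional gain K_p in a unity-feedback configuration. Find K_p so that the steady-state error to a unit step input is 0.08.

For a type-0 loop with proportional control, e_ss = 1/(1 + K_p·P(0)).
P(0) = 1.269. Require 1/(1 + K_p·1.269) = 0.08, so 1 + 1.269·K_p = 12.5.
K_p = (12.5 − 1)/1.269 = 9.06.

K_p = 9.06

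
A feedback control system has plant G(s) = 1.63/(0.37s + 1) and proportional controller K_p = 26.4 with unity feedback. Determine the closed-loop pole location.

s = -119

Closed loop: T(s) = K_p·G/(1+K_p·G) = 43.03/(0.37s + 1 + 43.03), with pole at s = −(1 + 43.03)/0.37 = −119.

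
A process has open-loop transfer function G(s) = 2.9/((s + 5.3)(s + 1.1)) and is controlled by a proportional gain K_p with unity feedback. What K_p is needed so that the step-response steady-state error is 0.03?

Steady-state error for a unit step on this type-0 loop is 1/(1 + K_p·G(0)).
G(0) = 0.4974. Require 1/(1 + K_p·0.4974) = 0.03, so 1 + 0.4974·K_p = 33.33.
K_p = (33.33 − 1)/0.4974 = 65.

K_p = 65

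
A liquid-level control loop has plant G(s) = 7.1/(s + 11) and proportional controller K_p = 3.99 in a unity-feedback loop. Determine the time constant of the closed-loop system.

Closed-loop transfer function: T(s) = K_p·G(s)/(1 + K_p·G(s)) = 28.33/(s + 11 + 28.33) = 28.33/(s + 39.33).
Time constant τ = 1/39.33 = 0.0254 s.

τ = 0.0254 s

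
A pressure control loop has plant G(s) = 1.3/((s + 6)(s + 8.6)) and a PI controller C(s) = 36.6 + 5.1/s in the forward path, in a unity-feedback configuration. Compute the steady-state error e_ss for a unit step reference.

The open loop C(s)G(s) has a pole at the origin (type 1), so the static position error constant is infinite and e_ss = 1/(1+∞) = 0.

0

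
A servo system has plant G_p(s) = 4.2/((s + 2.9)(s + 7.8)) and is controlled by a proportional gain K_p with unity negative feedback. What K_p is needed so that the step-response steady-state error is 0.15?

K_p = 30.5

For a type-0 loop with proportional control, e_ss = 1/(1 + K_p·G_p(0)).
G_p(0) = 0.1857. Require 1/(1 + K_p·0.1857) = 0.15, so 1 + 0.1857·K_p = 6.667.
K_p = (6.667 − 1)/0.1857 = 30.5.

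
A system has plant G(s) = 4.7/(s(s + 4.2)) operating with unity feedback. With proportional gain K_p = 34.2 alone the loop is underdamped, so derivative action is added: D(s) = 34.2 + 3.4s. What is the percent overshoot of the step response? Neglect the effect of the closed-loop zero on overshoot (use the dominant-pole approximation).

1.61%

Forward path: (34.2 + 3.4s)·4.7/(s(s+4.2)). The closed-loop characteristic equation is s² + (4.2 + 4.7·3.4)s + 4.7·34.2 = 0.
That is s² + 20.18s + 160.7 = 0, so ω_n = 12.68 rad/s and ζ = 20.18/(2·12.68) = 0.7958.
%OS = 100·exp(−πζ/√(1−ζ²)) = 1.61%.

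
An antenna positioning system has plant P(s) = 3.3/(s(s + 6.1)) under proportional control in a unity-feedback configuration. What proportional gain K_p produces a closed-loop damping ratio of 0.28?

Closed-loop characteristic equation: s² + 6.1s + K_p·3.3 = 0.
So ω_n = √(3.3K_p) and 2ζω_n = 6.1, giving ζ = 6.1/(2√(3.3K_p)).
Setting ζ = 0.28: √(3.3K_p) = 6.1/(2·0.28) = 10.89, so K_p = 118.7/3.3 = 36.

K_p = 36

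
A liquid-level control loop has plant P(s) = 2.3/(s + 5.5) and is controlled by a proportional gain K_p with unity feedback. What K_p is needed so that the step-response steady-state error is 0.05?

K_p = 45.4

Steady-state error for a unit step on this type-0 loop is 1/(1 + K_p·P(0)).
P(0) = 0.4182. Require 1/(1 + K_p·0.4182) = 0.05, so 1 + 0.4182·K_p = 20.
K_p = (20 − 1)/0.4182 = 45.4.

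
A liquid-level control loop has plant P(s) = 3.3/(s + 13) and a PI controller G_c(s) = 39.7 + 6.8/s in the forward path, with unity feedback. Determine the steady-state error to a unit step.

0

The open loop G_c(s)P(s) has a pole at the origin (type 1), so the static position error constant is infinite and e_ss = 1/(1+∞) = 0.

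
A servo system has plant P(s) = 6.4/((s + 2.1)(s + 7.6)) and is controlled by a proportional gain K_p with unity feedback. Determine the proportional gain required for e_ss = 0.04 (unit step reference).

K_p = 59.8

The loop is type 0, so e_ss(step) = 1/(1 + K_pos) with K_pos = K_p·P(0).
P(0) = 0.401. Require 1/(1 + K_p·0.401) = 0.04, so 1 + 0.401·K_p = 25.
K_p = (25 − 1)/0.401 = 59.8.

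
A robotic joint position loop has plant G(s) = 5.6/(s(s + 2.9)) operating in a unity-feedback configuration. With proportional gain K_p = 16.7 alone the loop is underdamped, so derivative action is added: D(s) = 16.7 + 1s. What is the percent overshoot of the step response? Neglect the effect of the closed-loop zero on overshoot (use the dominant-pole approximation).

Forward path: (16.7 + 1s)·5.6/(s(s+2.9)). The closed-loop characteristic equation is s² + (2.9 + 5.6·1)s + 5.6·16.7 = 0.
That is s² + 8.5s + 93.52 = 0, so ω_n = 9.671 rad/s and ζ = 8.5/(2·9.671) = 0.4395.
%OS = 100·exp(−πζ/√(1−ζ²)) = 21.5%.

21.5%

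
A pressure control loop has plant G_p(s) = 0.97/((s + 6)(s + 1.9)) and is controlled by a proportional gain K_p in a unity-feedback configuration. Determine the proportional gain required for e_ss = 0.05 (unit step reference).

K_p = 223

The loop is type 0, so e_ss(step) = 1/(1 + K_pos) with K_pos = K_p·G_p(0).
G_p(0) = 0.08509. Require 1/(1 + K_p·0.08509) = 0.05, so 1 + 0.08509·K_p = 20.
K_p = (20 − 1)/0.08509 = 223.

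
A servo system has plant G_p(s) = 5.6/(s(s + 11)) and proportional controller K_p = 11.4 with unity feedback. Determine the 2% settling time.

T_s ≈ 0.727 s

From 1 + K_pG_p(s) = 0: s² + 11s + 63.84 = 0 ⇒ ω_n = 7.99, ζ = 0.6884.
2% settling time T_s ≈ 4/(ζω_n) = 4/5.5 = 0.727 s.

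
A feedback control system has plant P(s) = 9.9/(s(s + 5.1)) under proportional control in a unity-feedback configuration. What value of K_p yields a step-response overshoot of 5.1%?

From %OS = 100·exp(−πζ/√(1−ζ²)) = 5.1%, ζ = −ln(0.051)/√(π²+ln²(0.051)) = 0.6877.
Characteristic equation s² + 5.1s + 9.9K_p = 0 gives ζ = 5.1/(2√(9.9K_p)).
Setting ζ = 0.6877: √(9.9K_p) = 5.1/(2·0.6877) = 3.708, so K_p = 13.75/9.9 = 1.39.

K_p = 1.39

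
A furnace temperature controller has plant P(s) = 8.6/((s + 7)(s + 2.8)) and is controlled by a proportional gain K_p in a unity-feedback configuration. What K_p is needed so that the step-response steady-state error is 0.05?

K_p = 43.3

For a type-0 loop with proportional control, e_ss = 1/(1 + K_p·P(0)).
P(0) = 0.4388. Require 1/(1 + K_p·0.4388) = 0.05, so 1 + 0.4388·K_p = 20.
K_p = (20 − 1)/0.4388 = 43.3.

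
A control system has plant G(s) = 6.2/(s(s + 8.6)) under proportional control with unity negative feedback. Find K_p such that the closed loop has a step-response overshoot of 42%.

K_p = 42.1

From %OS = 100·exp(−πζ/√(1−ζ²)) = 42%, ζ = −ln(0.42)/√(π²+ln²(0.42)) = 0.2662.
Characteristic equation s² + 8.6s + 6.2K_p = 0 gives ζ = 8.6/(2√(6.2K_p)).
Setting ζ = 0.2662: √(6.2K_p) = 8.6/(2·0.2662) = 16.15, so K_p = 261/6.2 = 42.1.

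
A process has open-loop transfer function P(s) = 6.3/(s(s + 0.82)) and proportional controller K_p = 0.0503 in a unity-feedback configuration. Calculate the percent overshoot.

3.55%

Closed-loop characteristic equation: s² + 0.82s + 0.3169 = 0, so ω_n = 0.5629 rad/s and ζ = 0.82/(2·0.5629) = 0.7283.
%OS = 100·exp(−πζ/√(1−ζ²)) = 100·exp(−π·0.7283/√0.4695) = 3.55%.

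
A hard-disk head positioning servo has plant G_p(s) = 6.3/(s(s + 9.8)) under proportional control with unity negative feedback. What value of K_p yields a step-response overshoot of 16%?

K_p = 15

From %OS = 100·exp(−πζ/√(1−ζ²)) = 16%, ζ = −ln(0.16)/√(π²+ln²(0.16)) = 0.5039.
Characteristic equation s² + 9.8s + 6.3K_p = 0 gives ζ = 9.8/(2√(6.3K_p)).
Setting ζ = 0.5039: √(6.3K_p) = 9.8/(2·0.5039) = 9.725, so K_p = 94.57/6.3 = 15.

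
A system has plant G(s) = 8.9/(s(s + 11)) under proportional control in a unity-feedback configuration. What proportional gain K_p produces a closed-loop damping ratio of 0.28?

Closed-loop characteristic equation: s² + 11s + K_p·8.9 = 0.
So ω_n = √(8.9K_p) and 2ζω_n = 11, giving ζ = 11/(2√(8.9K_p)).
Setting ζ = 0.28: √(8.9K_p) = 11/(2·0.28) = 19.64, so K_p = 385.8/8.9 = 43.4.

K_p = 43.4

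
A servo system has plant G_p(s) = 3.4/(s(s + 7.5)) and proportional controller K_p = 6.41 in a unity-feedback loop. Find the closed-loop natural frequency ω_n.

The closed-loop denominator is s(s+7.5) + 6.41·3.4 = s² + 7.5s + 21.79.
So ω_n² = 21.79 ⇒ ω_n = 4.668 rad/s, and ζ = 7.5/(2ω_n) = 0.803.

ω_n = 4.67 rad/s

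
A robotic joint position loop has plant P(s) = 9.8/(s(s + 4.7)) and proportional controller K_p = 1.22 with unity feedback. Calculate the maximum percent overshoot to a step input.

The closed-loop denominator s² + 4.7s + 11.96 gives ω_n = √11.96 = 3.458 and ζ = 4.7/(2ω_n) = 0.6796.
%OS = 100·exp(−πζ/√(1−ζ²)) = 100·exp(−π·0.6796/√0.5381) = 5.44%.

5.44%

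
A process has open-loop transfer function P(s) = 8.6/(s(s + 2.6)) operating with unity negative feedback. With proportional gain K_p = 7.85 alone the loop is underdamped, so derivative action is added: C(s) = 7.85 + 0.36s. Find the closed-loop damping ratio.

Forward path: (7.85 + 0.36s)·8.6/(s(s+2.6)). The closed-loop characteristic equation is s² + (2.6 + 8.6·0.36)s + 8.6·7.85 = 0.
That is s² + 5.696s + 67.51 = 0, so ω_n = 8.216 rad/s and ζ = 5.696/(2·8.216) = 0.3466.

ζ = 0.347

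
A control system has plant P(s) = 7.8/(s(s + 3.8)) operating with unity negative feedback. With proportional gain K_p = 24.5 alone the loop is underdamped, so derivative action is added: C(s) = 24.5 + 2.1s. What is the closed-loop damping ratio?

ζ = 0.73

Forward path: (24.5 + 2.1s)·7.8/(s(s+3.8)). The closed-loop characteristic equation is s² + (3.8 + 7.8·2.1)s + 7.8·24.5 = 0.
That is s² + 20.18s + 191.1 = 0, so ω_n = 13.82 rad/s and ζ = 20.18/(2·13.82) = 0.7299.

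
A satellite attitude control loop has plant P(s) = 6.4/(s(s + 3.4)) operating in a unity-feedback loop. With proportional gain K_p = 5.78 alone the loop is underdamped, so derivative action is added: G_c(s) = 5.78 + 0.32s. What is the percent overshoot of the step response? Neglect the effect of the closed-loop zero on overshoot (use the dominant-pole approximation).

20.7%

Forward path: (5.78 + 0.32s)·6.4/(s(s+3.4)). The closed-loop characteristic equation is s² + (3.4 + 6.4·0.32)s + 6.4·5.78 = 0.
That is s² + 5.448s + 36.99 = 0, so ω_n = 6.082 rad/s and ζ = 5.448/(2·6.082) = 0.4479.
%OS = 100·exp(−πζ/√(1−ζ²)) = 20.7%.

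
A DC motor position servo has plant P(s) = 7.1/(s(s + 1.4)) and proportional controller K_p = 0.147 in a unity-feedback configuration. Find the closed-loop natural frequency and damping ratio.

ω_n = 1.02 rad/s, ζ = 0.685

1 + K_p·P(s) = 0 gives s² + 1.4s + 1.044 = 0.
So ω_n² = 1.044 ⇒ ω_n = 1.022 rad/s, and ζ = 1.4/(2ω_n) = 0.685.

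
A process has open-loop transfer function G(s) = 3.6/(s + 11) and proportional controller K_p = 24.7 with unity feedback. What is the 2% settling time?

Closed-loop transfer function: T(s) = K_p·G(s)/(1 + K_p·G(s)) = 88.92/(s + 11 + 88.92) = 88.92/(s + 99.92).
Time constant τ = 1/99.92 = 0.01001 s, so the 2% settling time is about 4τ = 0.04 s.

T_s ≈ 0.04 s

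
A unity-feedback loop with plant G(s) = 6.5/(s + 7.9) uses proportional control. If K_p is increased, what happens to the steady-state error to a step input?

The position error constant K_pos = K_p·G(0) grows with K_p, and e_ss = 1/(1+K_pos) falls.

decrease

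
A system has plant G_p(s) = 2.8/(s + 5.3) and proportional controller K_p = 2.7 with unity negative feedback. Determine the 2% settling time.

T_s ≈ 0.311 s

Closed-loop transfer function: T(s) = K_p·G_p(s)/(1 + K_p·G_p(s)) = 7.56/(s + 5.3 + 7.56) = 7.56/(s + 12.86).
Time constant τ = 1/12.86 = 0.07776 s, so the 2% settling time is about 4τ = 0.311 s.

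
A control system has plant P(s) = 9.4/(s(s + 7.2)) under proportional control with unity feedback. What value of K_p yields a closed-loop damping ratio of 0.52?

Closed-loop characteristic equation: s² + 7.2s + K_p·9.4 = 0.
So ω_n = √(9.4K_p) and 2ζω_n = 7.2, giving ζ = 7.2/(2√(9.4K_p)).
Setting ζ = 0.52: √(9.4K_p) = 7.2/(2·0.52) = 6.923, so K_p = 47.93/9.4 = 5.1.

K_p = 5.1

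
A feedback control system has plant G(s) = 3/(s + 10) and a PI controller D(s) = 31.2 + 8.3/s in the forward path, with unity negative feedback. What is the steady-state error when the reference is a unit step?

0

The open loop D(s)G(s) has a pole at the origin (type 1), so the static position error constant is infinite and e_ss = 1/(1+∞) = 0.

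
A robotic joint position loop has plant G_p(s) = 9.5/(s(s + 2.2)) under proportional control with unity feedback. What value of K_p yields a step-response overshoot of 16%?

From %OS = 100·exp(−πζ/√(1−ζ²)) = 16%, ζ = −ln(0.16)/√(π²+ln²(0.16)) = 0.5039.
Characteristic equation s² + 2.2s + 9.5K_p = 0 gives ζ = 2.2/(2√(9.5K_p)).
Setting ζ = 0.5039: √(9.5K_p) = 2.2/(2·0.5039) = 2.183, so K_p = 4.766/9.5 = 0.502.

K_p = 0.502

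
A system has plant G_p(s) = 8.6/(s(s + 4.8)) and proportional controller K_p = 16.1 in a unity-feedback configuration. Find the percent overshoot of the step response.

52%

The closed-loop denominator s² + 4.8s + 138.5 gives ω_n = √138.5 = 11.77 and ζ = 4.8/(2ω_n) = 0.204.
%OS = 100·exp(−πζ/√(1−ζ²)) = 100·exp(−π·0.204/√0.9584) = 52%.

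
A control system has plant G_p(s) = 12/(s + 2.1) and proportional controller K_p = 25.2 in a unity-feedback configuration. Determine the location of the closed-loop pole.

Closed-loop transfer function: T(s) = K_p·G_p(s)/(1 + K_p·G_p(s)) = 302.4/(s + 2.1 + 302.4) = 302.4/(s + 304.5).
The closed-loop pole is at s = −304.5.

s = -304.5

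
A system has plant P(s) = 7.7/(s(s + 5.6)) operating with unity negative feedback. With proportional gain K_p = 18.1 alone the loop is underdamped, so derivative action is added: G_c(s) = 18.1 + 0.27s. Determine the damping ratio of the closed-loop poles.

Forward path: (18.1 + 0.27s)·7.7/(s(s+5.6)). The closed-loop characteristic equation is s² + (5.6 + 7.7·0.27)s + 7.7·18.1 = 0.
That is s² + 7.679s + 139.4 = 0, so ω_n = 11.81 rad/s and ζ = 7.679/(2·11.81) = 0.3252.

ζ = 0.325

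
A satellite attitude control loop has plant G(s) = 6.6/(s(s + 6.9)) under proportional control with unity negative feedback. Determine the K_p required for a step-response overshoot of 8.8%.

K_p = 4.82

From %OS = 100·exp(−πζ/√(1−ζ²)) = 8.8%, ζ = −ln(0.088)/√(π²+ln²(0.088)) = 0.6119.
Characteristic equation s² + 6.9s + 6.6K_p = 0 gives ζ = 6.9/(2√(6.6K_p)).
Setting ζ = 0.6119: √(6.6K_p) = 6.9/(2·0.6119) = 5.638, so K_p = 31.79/6.6 = 4.82.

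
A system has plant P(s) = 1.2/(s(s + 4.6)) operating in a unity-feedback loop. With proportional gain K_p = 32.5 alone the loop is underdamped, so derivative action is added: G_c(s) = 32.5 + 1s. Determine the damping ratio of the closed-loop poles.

Forward path: (32.5 + 1s)·1.2/(s(s+4.6)). The closed-loop characteristic equation is s² + (4.6 + 1.2·1)s + 1.2·32.5 = 0.
That is s² + 5.8s + 39 = 0, so ω_n = 6.245 rad/s and ζ = 5.8/(2·6.245) = 0.4644.

ζ = 0.464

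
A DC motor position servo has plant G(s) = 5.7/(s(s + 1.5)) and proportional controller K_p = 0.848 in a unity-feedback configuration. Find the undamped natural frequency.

ω_n = 2.2 rad/s

1 + K_p·G(s) = 0 gives s² + 1.5s + 4.834 = 0.
Matching s² + 2ζω_n s + ω_n²: ω_n = √4.834 = 2.199 rad/s and 2ζω_n = 1.5, so ζ = 1.5/(2·2.199) = 0.341.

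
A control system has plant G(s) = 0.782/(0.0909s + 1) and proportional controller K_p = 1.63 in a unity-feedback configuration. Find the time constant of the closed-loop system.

τ = 0.04 s

Closed loop: T(s) = K_p·G/(1+K_p·G) = 1.275/(0.0909s + 1 + 1.275), with pole at s = −(1 + 1.275)/0.0909 = −25.02.
Closed-loop time constant τ = 1/25.02 = 0.04 s.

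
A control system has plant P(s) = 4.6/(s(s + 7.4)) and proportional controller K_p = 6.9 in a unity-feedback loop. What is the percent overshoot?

6.48%

Closed-loop characteristic equation: s² + 7.4s + 31.74 = 0, so ω_n = 5.634 rad/s and ζ = 7.4/(2·5.634) = 0.6567.
%OS = 100·exp(−πζ/√(1−ζ²)) = 100·exp(−π·0.6567/√0.5687) = 6.48%.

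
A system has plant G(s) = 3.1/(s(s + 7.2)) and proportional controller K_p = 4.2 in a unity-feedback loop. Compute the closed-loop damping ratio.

ζ = 0.998

1 + K_p·G(s) = 0 gives s² + 7.2s + 13.02 = 0.
Matching s² + 2ζω_n s + ω_n²: ω_n = √13.02 = 3.608 rad/s and 2ζω_n = 7.2, so ζ = 7.2/(2·3.608) = 0.998.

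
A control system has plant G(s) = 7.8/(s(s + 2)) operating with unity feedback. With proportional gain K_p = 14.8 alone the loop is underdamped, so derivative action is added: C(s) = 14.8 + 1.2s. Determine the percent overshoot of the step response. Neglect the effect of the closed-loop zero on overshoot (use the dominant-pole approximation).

14.1%

Forward path: (14.8 + 1.2s)·7.8/(s(s+2)). The closed-loop characteristic equation is s² + (2 + 7.8·1.2)s + 7.8·14.8 = 0.
That is s² + 11.36s + 115.4 = 0, so ω_n = 10.74 rad/s and ζ = 11.36/(2·10.74) = 0.5287.
%OS = 100·exp(−πζ/√(1−ζ²)) = 14.1%.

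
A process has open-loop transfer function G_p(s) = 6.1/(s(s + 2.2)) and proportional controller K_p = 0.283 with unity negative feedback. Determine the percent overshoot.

Closed-loop characteristic equation: s² + 2.2s + 1.726 = 0, so ω_n = 1.314 rad/s and ζ = 2.2/(2·1.314) = 0.8372.
%OS = 100·exp(−πζ/√(1−ζ²)) = 100·exp(−π·0.8372/√0.2991) = 0.815%.

0.815%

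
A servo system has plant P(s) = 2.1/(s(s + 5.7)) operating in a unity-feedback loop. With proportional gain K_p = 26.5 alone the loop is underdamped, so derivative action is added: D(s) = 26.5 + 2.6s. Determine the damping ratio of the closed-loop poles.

ζ = 0.748

Forward path: (26.5 + 2.6s)·2.1/(s(s+5.7)). The closed-loop characteristic equation is s² + (5.7 + 2.1·2.6)s + 2.1·26.5 = 0.
That is s² + 11.16s + 55.65 = 0, so ω_n = 7.46 rad/s and ζ = 11.16/(2·7.46) = 0.748.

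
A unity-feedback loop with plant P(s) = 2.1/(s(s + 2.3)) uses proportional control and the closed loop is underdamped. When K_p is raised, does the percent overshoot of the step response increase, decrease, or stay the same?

ζ = 2.3/(2√(2.1K_p)) decreases as K_p grows; lower damping means more overshoot.

increase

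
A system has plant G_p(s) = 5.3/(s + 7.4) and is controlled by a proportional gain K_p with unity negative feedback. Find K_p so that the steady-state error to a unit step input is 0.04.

The loop is type 0, so e_ss(step) = 1/(1 + K_pos) with K_pos = K_p·G_p(0).
G_p(0) = 0.7162. Require 1/(1 + K_p·0.7162) = 0.04, so 1 + 0.7162·K_p = 25.
K_p = (25 − 1)/0.7162 = 33.5.

K_p = 33.5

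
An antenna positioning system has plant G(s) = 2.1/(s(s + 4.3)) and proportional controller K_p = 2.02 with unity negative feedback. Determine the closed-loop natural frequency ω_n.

ω_n = 2.06 rad/s

The closed-loop denominator is s(s+4.3) + 2.02·2.1 = s² + 4.3s + 4.242.
So ω_n² = 4.242 ⇒ ω_n = 2.06 rad/s, and ζ = 4.3/(2ω_n) = 1.04.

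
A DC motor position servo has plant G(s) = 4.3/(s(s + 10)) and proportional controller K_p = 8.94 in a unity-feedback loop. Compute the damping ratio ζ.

The closed-loop denominator is s(s+10) + 8.94·4.3 = s² + 10s + 38.44.
Matching s² + 2ζω_n s + ω_n²: ω_n = √38.44 = 6.2 rad/s and 2ζω_n = 10, so ζ = 10/(2·6.2) = 0.806.

ζ = 0.806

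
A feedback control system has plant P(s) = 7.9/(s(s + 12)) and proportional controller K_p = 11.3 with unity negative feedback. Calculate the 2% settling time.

From 1 + K_pP(s) = 0: s² + 12s + 89.27 = 0 ⇒ ω_n = 9.448, ζ = 0.635.
2% settling time T_s ≈ 4/(ζω_n) = 4/6 = 0.667 s.

T_s ≈ 0.667 s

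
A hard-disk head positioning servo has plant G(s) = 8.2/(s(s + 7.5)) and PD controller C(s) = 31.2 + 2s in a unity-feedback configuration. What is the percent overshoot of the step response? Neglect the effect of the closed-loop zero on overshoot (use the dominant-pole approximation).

2.93%

Forward path: (31.2 + 2s)·8.2/(s(s+7.5)). The closed-loop characteristic equation is s² + (7.5 + 8.2·2)s + 8.2·31.2 = 0.
That is s² + 23.9s + 255.8 = 0, so ω_n = 15.99 rad/s and ζ = 23.9/(2·15.99) = 0.7471.
%OS = 100·exp(−πζ/√(1−ζ²)) = 2.93%.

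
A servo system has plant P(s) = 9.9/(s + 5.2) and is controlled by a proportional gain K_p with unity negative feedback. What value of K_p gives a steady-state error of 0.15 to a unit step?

For a type-0 loop with proportional control, e_ss = 1/(1 + K_p·P(0)).
P(0) = 1.904. Require 1/(1 + K_p·1.904) = 0.15, so 1 + 1.904·K_p = 6.667.
K_p = (6.667 − 1)/1.904 = 2.98.

K_p = 2.98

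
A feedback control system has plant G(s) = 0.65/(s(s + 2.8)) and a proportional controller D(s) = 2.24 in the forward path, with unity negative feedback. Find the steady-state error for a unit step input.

0

The open loop D(s)G(s) has a pole at the origin (type 1), so the static position error constant is infinite and e_ss = 1/(1+∞) = 0.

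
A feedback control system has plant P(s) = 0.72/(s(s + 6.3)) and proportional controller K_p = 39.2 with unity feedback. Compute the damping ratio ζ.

ζ = 0.593

1 + K_p·P(s) = 0 gives s² + 6.3s + 28.22 = 0.
Matching s² + 2ζω_n s + ω_n²: ω_n = √28.22 = 5.313 rad/s and 2ζω_n = 6.3, so ζ = 6.3/(2·5.313) = 0.593.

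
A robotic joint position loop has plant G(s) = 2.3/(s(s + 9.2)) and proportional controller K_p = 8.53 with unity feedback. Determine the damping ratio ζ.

With unity feedback the closed-loop characteristic equation is s² + 9.2s + 8.53·2.3 = s² + 9.2s + 19.62 = 0.
Matching s² + 2ζω_n s + ω_n²: ω_n = √19.62 = 4.429 rad/s and 2ζω_n = 9.2, so ζ = 9.2/(2·4.429) = 1.04.

ζ = 1.04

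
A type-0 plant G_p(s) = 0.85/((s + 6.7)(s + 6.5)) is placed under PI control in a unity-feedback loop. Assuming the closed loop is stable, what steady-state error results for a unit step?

0

The PI controller's integrator makes the forward path type 1, so e_ss to a step is zero.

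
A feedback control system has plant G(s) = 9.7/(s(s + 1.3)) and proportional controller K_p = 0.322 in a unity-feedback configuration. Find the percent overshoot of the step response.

28.9%

Closed-loop characteristic equation: s² + 1.3s + 3.123 = 0, so ω_n = 1.767 rad/s and ζ = 1.3/(2·1.767) = 0.3678.
%OS = 100·exp(−πζ/√(1−ζ²)) = 100·exp(−π·0.3678/√0.8647) = 28.9%.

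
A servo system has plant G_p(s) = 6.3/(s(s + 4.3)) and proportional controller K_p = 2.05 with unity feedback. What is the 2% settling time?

T_s ≈ 1.86 s

Closed-loop characteristic equation: s² + 4.3s + 12.91 = 0, so ω_n = 3.594 rad/s and ζ = 4.3/(2·3.594) = 0.5983.
2% settling time T_s ≈ 4/(ζω_n) = 4/2.15 = 1.86 s.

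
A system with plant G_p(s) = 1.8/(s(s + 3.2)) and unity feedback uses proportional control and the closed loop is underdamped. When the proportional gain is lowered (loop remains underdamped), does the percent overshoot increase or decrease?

ζ = 3.2/(2√(1.8K_p)) rises as K_p falls; higher damping means less overshoot.

decrease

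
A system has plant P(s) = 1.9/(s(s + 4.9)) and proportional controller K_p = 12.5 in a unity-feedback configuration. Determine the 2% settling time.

T_s ≈ 1.63 s

Closed-loop characteristic equation: s² + 4.9s + 23.75 = 0, so ω_n = 4.873 rad/s and ζ = 4.9/(2·4.873) = 0.5027.
2% settling time T_s ≈ 4/(ζω_n) = 4/2.45 = 1.63 s.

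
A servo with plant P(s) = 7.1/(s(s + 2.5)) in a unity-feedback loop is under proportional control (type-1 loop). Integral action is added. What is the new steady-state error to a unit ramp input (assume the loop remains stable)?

The integrator raises the loop to type 2, so K_v → ∞ and e_ss to a ramp is zero.

0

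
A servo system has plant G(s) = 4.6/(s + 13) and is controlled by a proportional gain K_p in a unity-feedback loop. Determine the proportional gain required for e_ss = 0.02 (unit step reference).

Steady-state error for a unit step on this type-0 loop is 1/(1 + K_p·G(0)).
G(0) = 0.3538. Require 1/(1 + K_p·0.3538) = 0.02, so 1 + 0.3538·K_p = 50.
K_p = (50 − 1)/0.3538 = 138.

K_p = 138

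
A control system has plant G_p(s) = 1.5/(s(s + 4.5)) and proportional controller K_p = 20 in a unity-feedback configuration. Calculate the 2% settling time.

From 1 + K_pG_p(s) = 0: s² + 4.5s + 30 = 0 ⇒ ω_n = 5.477, ζ = 0.4108.
2% settling time T_s ≈ 4/(ζω_n) = 4/2.25 = 1.78 s.

T_s ≈ 1.78 s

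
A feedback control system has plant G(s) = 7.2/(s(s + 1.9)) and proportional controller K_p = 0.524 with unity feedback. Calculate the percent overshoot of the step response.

17.2%

Closed-loop characteristic equation: s² + 1.9s + 3.773 = 0, so ω_n = 1.942 rad/s and ζ = 1.9/(2·1.942) = 0.4891.
%OS = 100·exp(−πζ/√(1−ζ²)) = 100·exp(−π·0.4891/√0.7608) = 17.2%.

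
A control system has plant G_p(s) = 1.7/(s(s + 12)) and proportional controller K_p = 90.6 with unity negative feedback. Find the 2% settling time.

T_s ≈ 0.667 s

From 1 + K_pG_p(s) = 0: s² + 12s + 154 = 0 ⇒ ω_n = 12.41, ζ = 0.4835.
2% settling time T_s ≈ 4/(ζω_n) = 4/6 = 0.667 s.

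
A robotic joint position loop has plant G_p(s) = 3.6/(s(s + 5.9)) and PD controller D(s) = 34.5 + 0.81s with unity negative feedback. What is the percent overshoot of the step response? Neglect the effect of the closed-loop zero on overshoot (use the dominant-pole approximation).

25.8%

Forward path: (34.5 + 0.81s)·3.6/(s(s+5.9)). The closed-loop characteristic equation is s² + (5.9 + 3.6·0.81)s + 3.6·34.5 = 0.
That is s² + 8.816s + 124.2 = 0, so ω_n = 11.14 rad/s and ζ = 8.816/(2·11.14) = 0.3955.
%OS = 100·exp(−πζ/√(1−ζ²)) = 25.8%.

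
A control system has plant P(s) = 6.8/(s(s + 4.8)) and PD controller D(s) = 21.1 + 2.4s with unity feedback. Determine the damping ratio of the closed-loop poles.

ζ = 0.882

Forward path: (21.1 + 2.4s)·6.8/(s(s+4.8)). The closed-loop characteristic equation is s² + (4.8 + 6.8·2.4)s + 6.8·21.1 = 0.
That is s² + 21.12s + 143.5 = 0, so ω_n = 11.98 rad/s and ζ = 21.12/(2·11.98) = 0.8816.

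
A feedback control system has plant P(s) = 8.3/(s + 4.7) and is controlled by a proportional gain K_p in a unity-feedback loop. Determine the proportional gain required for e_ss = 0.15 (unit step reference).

K_p = 3.21

The loop is type 0, so e_ss(step) = 1/(1 + K_pos) with K_pos = K_p·P(0).
P(0) = 1.766. Require 1/(1 + K_p·1.766) = 0.15, so 1 + 1.766·K_p = 6.667.
K_p = (6.667 − 1)/1.766 = 3.21.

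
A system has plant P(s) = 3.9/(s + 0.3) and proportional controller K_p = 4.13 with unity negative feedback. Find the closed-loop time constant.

Closed-loop transfer function: T(s) = K_p·P(s)/(1 + K_p·P(s)) = 16.11/(s + 0.3 + 16.11) = 16.11/(s + 16.41).
Time constant τ = 1/16.41 = 0.0609 s.

τ = 0.0609 s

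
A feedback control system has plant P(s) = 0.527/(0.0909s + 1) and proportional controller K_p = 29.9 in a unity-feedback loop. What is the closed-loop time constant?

τ = 0.00542 s

Closed loop: T(s) = K_p·P/(1+K_p·P) = 15.76/(0.0909s + 1 + 15.76), with pole at s = −(1 + 15.76)/0.0909 = −184.3.
Closed-loop time constant τ = 1/184.3 = 0.00542 s.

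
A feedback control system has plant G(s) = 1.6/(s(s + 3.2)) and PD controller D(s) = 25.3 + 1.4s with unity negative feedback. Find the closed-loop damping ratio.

Forward path: (25.3 + 1.4s)·1.6/(s(s+3.2)). The closed-loop characteristic equation is s² + (3.2 + 1.6·1.4)s + 1.6·25.3 = 0.
That is s² + 5.44s + 40.48 = 0, so ω_n = 6.362 rad/s and ζ = 5.44/(2·6.362) = 0.4275.

ζ = 0.428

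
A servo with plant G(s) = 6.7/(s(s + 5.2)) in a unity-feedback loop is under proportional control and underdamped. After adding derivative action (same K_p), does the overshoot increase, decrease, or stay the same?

decrease

The derivative term adds K·K_d to the s-coefficient of the characteristic equation, raising 2ζω_n while ω_n is unchanged; ζ increases, so overshoot decreases.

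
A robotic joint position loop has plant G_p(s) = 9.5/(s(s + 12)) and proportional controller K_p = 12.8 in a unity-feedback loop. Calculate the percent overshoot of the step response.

From 1 + K_pG_p(s) = 0: s² + 12s + 121.6 = 0 ⇒ ω_n = 11.03, ζ = 0.5441.
%OS = 100·exp(−πζ/√(1−ζ²)) = 100·exp(−π·0.5441/√0.7039) = 13%.

13%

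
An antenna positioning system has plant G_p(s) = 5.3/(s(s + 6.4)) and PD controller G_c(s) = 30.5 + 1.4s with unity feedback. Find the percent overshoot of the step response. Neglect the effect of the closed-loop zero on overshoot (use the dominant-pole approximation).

Forward path: (30.5 + 1.4s)·5.3/(s(s+6.4)). The closed-loop characteristic equation is s² + (6.4 + 5.3·1.4)s + 5.3·30.5 = 0.
That is s² + 13.82s + 161.7 = 0, so ω_n = 12.71 rad/s and ζ = 13.82/(2·12.71) = 0.5435.
%OS = 100·exp(−πζ/√(1−ζ²)) = 13.1%.

13.1%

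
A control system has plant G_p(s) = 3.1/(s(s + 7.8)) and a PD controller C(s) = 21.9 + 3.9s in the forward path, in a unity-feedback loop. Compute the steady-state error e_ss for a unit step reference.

0

The open loop C(s)G_p(s) has a pole at the origin (type 1), so the static position error constant is infinite and e_ss = 1/(1+∞) = 0.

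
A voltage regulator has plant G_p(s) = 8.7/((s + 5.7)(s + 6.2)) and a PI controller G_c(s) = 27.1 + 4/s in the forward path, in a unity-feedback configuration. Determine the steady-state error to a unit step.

The open loop G_c(s)G_p(s) has a pole at the origin (type 1), so the static position error constant is infinite and e_ss = 1/(1+∞) = 0.

0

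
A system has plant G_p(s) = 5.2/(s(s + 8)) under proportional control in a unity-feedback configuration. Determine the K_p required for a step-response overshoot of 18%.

K_p = 13.4

From %OS = 100·exp(−πζ/√(1−ζ²)) = 18%, ζ = −ln(0.18)/√(π²+ln²(0.18)) = 0.4791.
Characteristic equation s² + 8s + 5.2K_p = 0 gives ζ = 8/(2√(5.2K_p)).
Setting ζ = 0.4791: √(5.2K_p) = 8/(2·0.4791) = 8.349, so K_p = 69.7/5.2 = 13.4.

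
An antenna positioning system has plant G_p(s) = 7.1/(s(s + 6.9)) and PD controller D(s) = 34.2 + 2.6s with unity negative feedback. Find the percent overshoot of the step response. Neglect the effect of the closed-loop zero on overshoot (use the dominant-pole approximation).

Forward path: (34.2 + 2.6s)·7.1/(s(s+6.9)). The closed-loop characteristic equation is s² + (6.9 + 7.1·2.6)s + 7.1·34.2 = 0.
That is s² + 25.36s + 242.8 = 0, so ω_n = 15.58 rad/s and ζ = 25.36/(2·15.58) = 0.8137.
%OS = 100·exp(−πζ/√(1−ζ²)) = 1.23%.

1.23%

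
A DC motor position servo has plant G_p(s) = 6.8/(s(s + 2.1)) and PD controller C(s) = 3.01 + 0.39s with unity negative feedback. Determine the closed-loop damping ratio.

ζ = 0.525

Forward path: (3.01 + 0.39s)·6.8/(s(s+2.1)). The closed-loop characteristic equation is s² + (2.1 + 6.8·0.39)s + 6.8·3.01 = 0.
That is s² + 4.752s + 20.47 = 0, so ω_n = 4.524 rad/s and ζ = 4.752/(2·4.524) = 0.5252.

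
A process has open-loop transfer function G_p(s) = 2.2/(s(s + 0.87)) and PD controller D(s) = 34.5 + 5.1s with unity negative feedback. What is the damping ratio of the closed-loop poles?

Forward path: (34.5 + 5.1s)·2.2/(s(s+0.87)). The closed-loop characteristic equation is s² + (0.87 + 2.2·5.1)s + 2.2·34.5 = 0.
That is s² + 12.09s + 75.9 = 0, so ω_n = 8.712 rad/s and ζ = 12.09/(2·8.712) = 0.6939.

ζ = 0.694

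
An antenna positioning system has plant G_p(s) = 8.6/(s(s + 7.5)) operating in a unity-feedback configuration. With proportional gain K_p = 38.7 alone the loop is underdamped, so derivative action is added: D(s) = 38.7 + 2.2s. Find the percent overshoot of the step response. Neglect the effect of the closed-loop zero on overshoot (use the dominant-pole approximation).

3.69%

Forward path: (38.7 + 2.2s)·8.6/(s(s+7.5)). The closed-loop characteristic equation is s² + (7.5 + 8.6·2.2)s + 8.6·38.7 = 0.
That is s² + 26.42s + 332.8 = 0, so ω_n = 18.24 rad/s and ζ = 26.42/(2·18.24) = 0.7241.
%OS = 100·exp(−πζ/√(1−ζ²)) = 3.69%.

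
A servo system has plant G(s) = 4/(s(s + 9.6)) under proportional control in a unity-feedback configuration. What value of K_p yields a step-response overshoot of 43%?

From %OS = 100·exp(−πζ/√(1−ζ²)) = 43%, ζ = −ln(0.43)/√(π²+ln²(0.43)) = 0.2594.
Characteristic equation s² + 9.6s + 4K_p = 0 gives ζ = 9.6/(2√(4K_p)).
Setting ζ = 0.2594: √(4K_p) = 9.6/(2·0.2594) = 18.5, so K_p = 342.3/4 = 85.6.

K_p = 85.6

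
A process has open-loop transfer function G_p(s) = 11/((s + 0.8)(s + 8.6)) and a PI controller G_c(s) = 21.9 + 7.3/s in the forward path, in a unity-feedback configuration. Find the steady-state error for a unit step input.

The open loop G_c(s)G_p(s) has a pole at the origin (type 1), so the static position error constant is infinite and e_ss = 1/(1+∞) = 0.

0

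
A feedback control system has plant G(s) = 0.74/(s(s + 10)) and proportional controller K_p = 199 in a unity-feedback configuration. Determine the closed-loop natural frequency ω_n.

ω_n = 12.1 rad/s

The closed-loop denominator is s(s+10) + 199·0.74 = s² + 10s + 147.3.
So ω_n² = 147.3 ⇒ ω_n = 12.14 rad/s, and ζ = 10/(2ω_n) = 0.412.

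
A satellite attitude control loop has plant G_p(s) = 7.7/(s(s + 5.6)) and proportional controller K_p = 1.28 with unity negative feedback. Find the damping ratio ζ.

With unity feedback the closed-loop characteristic equation is s² + 5.6s + 1.28·7.7 = s² + 5.6s + 9.856 = 0.
So ω_n² = 9.856 ⇒ ω_n = 3.139 rad/s, and ζ = 5.6/(2ω_n) = 0.892.

ζ = 0.892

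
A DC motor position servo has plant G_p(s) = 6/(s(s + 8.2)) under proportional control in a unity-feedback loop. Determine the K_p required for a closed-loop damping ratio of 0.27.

Closed-loop characteristic equation: s² + 8.2s + K_p·6 = 0.
So ω_n = √(6K_p) and 2ζω_n = 8.2, giving ζ = 8.2/(2√(6K_p)).
Setting ζ = 0.27: √(6K_p) = 8.2/(2·0.27) = 15.19, so K_p = 230.6/6 = 38.4.

K_p = 38.4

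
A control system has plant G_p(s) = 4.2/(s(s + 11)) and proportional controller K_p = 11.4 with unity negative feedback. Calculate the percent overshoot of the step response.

1.63%

From 1 + K_pG_p(s) = 0: s² + 11s + 47.88 = 0 ⇒ ω_n = 6.92, ζ = 0.7949.
%OS = 100·exp(−πζ/√(1−ζ²)) = 100·exp(−π·0.7949/√0.3682) = 1.63%.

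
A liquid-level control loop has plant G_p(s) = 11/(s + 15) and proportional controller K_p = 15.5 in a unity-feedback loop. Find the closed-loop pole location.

s = -185.5

Closed-loop transfer function: T(s) = K_p·G_p(s)/(1 + K_p·G_p(s)) = 170.5/(s + 15 + 170.5) = 170.5/(s + 185.5).
The closed-loop pole is at s = −185.5.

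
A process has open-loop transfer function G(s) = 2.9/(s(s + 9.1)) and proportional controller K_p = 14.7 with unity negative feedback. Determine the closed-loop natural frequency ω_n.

ω_n = 6.53 rad/s

The closed-loop denominator is s(s+9.1) + 14.7·2.9 = s² + 9.1s + 42.63.
Matching s² + 2ζω_n s + ω_n²: ω_n = √42.63 = 6.529 rad/s and 2ζω_n = 9.1, so ζ = 9.1/(2·6.529) = 0.697.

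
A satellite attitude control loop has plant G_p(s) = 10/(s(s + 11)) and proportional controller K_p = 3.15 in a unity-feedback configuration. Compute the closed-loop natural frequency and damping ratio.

ω_n = 5.61 rad/s, ζ = 0.98

The closed-loop denominator is s(s+11) + 3.15·10 = s² + 11s + 31.5.
Matching s² + 2ζω_n s + ω_n²: ω_n = √31.5 = 5.612 rad/s and 2ζω_n = 11, so ζ = 11/(2·5.612) = 0.98.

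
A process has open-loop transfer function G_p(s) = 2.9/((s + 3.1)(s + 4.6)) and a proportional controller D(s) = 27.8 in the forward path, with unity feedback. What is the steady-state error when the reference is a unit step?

The loop is type 0. Static position error constant K_pos = D(0)·G_p(0) = 27.8·0.2034 = 5.654.
Steady-state error to a unit step: e_ss = 1/(1+K_pos) = 1/6.654 = 0.15.

0.15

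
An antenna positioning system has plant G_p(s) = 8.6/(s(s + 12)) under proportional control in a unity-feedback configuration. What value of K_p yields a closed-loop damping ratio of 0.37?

K_p = 30.6

Closed-loop characteristic equation: s² + 12s + K_p·8.6 = 0.
So ω_n = √(8.6K_p) and 2ζω_n = 12, giving ζ = 12/(2√(8.6K_p)).
Setting ζ = 0.37: √(8.6K_p) = 12/(2·0.37) = 16.22, so K_p = 263/8.6 = 30.6.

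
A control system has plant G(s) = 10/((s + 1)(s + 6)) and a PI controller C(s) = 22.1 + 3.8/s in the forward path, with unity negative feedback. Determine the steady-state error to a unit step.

0

The open loop C(s)G(s) has a pole at the origin (type 1), so the static position error constant is infinite and e_ss = 1/(1+∞) = 0.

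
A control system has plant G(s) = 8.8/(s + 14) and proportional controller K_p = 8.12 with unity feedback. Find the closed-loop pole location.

s = -85.46

Closed-loop transfer function: T(s) = K_p·G(s)/(1 + K_p·G(s)) = 71.46/(s + 14 + 71.46) = 71.46/(s + 85.46).
The closed-loop pole is at s = −85.46.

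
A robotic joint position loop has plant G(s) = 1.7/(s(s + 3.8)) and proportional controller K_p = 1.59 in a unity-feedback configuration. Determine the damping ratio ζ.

ζ = 1.16

With unity feedback the closed-loop characteristic equation is s² + 3.8s + 1.59·1.7 = s² + 3.8s + 2.703 = 0.
Matching s² + 2ζω_n s + ω_n²: ω_n = √2.703 = 1.644 rad/s and 2ζω_n = 3.8, so ζ = 3.8/(2·1.644) = 1.16.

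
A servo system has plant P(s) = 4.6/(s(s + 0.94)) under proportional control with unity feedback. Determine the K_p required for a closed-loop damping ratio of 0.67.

Closed-loop characteristic equation: s² + 0.94s + K_p·4.6 = 0.
So ω_n = √(4.6K_p) and 2ζω_n = 0.94, giving ζ = 0.94/(2√(4.6K_p)).
Setting ζ = 0.67: √(4.6K_p) = 0.94/(2·0.67) = 0.7015, so K_p = 0.4921/4.6 = 0.107.

K_p = 0.107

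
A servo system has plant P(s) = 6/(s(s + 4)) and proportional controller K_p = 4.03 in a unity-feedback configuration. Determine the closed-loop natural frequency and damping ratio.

With unity feedback the closed-loop characteristic equation is s² + 4s + 4.03·6 = s² + 4s + 24.18 = 0.
Matching s² + 2ζω_n s + ω_n²: ω_n = √24.18 = 4.917 rad/s and 2ζω_n = 4, so ζ = 4/(2·4.917) = 0.407.

ω_n = 4.92 rad/s, ζ = 0.407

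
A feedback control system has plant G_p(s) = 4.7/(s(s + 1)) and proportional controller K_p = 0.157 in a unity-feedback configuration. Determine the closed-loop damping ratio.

ζ = 0.582

With unity feedback the closed-loop characteristic equation is s² + 1s + 0.157·4.7 = s² + 1s + 0.7379 = 0.
So ω_n² = 0.7379 ⇒ ω_n = 0.859 rad/s, and ζ = 1/(2ω_n) = 0.582.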